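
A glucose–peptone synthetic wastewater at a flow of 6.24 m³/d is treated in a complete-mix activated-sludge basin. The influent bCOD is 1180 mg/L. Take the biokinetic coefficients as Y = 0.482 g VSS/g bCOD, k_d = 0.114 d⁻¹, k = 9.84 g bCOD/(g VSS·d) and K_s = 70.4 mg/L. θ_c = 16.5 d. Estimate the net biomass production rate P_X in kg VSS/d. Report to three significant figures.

From the Monod/SRT balance for a CMAS, S = K_s·(1+k_d θ_c)/[θ_c·(Y k − k_d) − 1] = 70.4 × (1 + 0.114 × 16.5) / [16.5 × (0.482 × 9.84 − 0.114) − 1] = 202.8 / 75.38 = 2.691 mg/L.
The observed yield is Y_obs = Y/(1 + k_d·θ_c) = 0.482 / (1 + 0.114 × 16.5) = 0.482 / 2.881 = 0.1673 g VSS per g bCOD removed.
ΔS = 1180 − 2.69 = 1177 mg/L, so the substrate removal rate is 6.24 × 1177/1000 = 7.346 kg bCOD/d.
Biomass produced: P_X = Y_obs·Q·ΔS = 0.1673 × 7.346 ≈ 1.229 kg VSS/d.

P_X ≈ 1.23 kg VSS/d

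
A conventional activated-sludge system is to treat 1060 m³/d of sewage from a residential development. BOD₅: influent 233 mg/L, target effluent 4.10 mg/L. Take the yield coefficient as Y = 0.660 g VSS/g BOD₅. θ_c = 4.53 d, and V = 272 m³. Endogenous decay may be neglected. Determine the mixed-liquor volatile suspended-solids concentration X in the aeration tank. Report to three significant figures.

X ≈ 2670 mg/L

X = Y·Q·ΔS·θ_c / V = 0.660 × 1060 × (233 − 4.10) × 4.53 / 272 = 2667 mg/L.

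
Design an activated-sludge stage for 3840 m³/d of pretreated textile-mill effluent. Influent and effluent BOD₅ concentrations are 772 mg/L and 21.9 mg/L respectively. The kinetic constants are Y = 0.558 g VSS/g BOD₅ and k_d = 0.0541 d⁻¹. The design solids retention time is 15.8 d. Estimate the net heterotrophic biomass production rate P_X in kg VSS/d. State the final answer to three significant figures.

P_X ≈ 867 kg VSS/d

Correct the yield for decay: Y_obs = Y/(1 + k_d θ_c) = 0.558 / (1 + 0.0541 × 15.8) = 0.558 / 1.855 = 0.3008.
Substrate removed = Q·(S₀ − S) = 3840 m³/d × (772 − 21.9) g/m³ = 2.88×10^6 g/d = 2880 kg/d.
Biomass produced: P_X = Y_obs·Q·ΔS = 0.3008 × 2880 ≈ 866.5 kg VSS/d.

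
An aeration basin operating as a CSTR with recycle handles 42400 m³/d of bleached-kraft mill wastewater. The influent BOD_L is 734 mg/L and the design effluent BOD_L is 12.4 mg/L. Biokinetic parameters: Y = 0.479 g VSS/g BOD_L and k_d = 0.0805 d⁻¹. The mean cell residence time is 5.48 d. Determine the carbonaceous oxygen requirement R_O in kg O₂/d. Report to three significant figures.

The observed yield is Y_obs = Y/(1 + k_d·θ_c) = 0.479 / (1 + 0.0805 × 5.48) = 0.479 / 1.441 = 0.3324 g VSS per g BOD_L removed.
Q·(S₀ − S) = 42400 × (734 − 12.4) × 10⁻³ = 30596 kg/d removed.
P_X = Y_obs·Q·(S₀ − S) = 0.3324 × 30596 = 10169 kg VSS/d.
Carbonaceous O₂ demand = substrate oxidised − cell-mass equivalent = 30596 − 1.42 × 10169 = 16155 kg O₂/d.

R_O ≈ 16200 kg O₂/d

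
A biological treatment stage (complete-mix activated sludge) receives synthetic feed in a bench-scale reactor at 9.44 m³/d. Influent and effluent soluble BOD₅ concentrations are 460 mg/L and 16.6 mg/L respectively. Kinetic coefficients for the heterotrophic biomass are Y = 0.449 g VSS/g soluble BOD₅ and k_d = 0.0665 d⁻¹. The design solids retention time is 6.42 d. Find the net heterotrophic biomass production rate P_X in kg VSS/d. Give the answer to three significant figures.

P_X ≈ 1.32 kg VSS/d

Correct the yield for decay: Y_obs = Y/(1 + k_d θ_c) = 0.449 / (1 + 0.0665 × 6.42) = 0.449 / 1.427 = 0.3147.
ΔS = 460 − 16.6 = 443.4 mg/L, so the substrate removal rate is 9.44 × 443.4/1000 = 4.186 kg soluble BOD₅/d.
Biomass produced: P_X = Y_obs·Q·ΔS = 0.3147 × 4.186 ≈ 1.317 kg VSS/d.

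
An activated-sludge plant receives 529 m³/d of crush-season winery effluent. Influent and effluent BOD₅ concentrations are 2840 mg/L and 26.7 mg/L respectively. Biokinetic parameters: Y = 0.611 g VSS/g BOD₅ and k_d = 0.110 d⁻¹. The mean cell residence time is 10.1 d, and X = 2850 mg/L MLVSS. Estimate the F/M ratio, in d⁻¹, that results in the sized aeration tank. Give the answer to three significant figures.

F/M ≈ 0.345 d⁻¹

Rearranging the biomass balance for a CMAS with decay, V = Y·Q·ΔS·θ_c / [X·(1+k_d θ_c)] = 0.611 × 529 × (2840 − 26.7) × 10.1 / [2850 × (1 + 0.110 × 10.1)] = 9.18×10^6 / 6016 = 1527 m³.
Food-to-microorganism ratio F/M = Q S₀ / (V X) = 529 × 2840 / (1527 × 2850) = 0.3453 d⁻¹.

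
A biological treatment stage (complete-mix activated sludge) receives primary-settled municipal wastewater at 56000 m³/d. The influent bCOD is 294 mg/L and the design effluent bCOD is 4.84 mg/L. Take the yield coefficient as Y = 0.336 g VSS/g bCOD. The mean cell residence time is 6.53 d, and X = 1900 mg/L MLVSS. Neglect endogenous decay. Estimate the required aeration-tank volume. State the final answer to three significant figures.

With k_d = 0 the design equation reduces to V = Y Q (S₀−S) θ_c / X = 0.336 × 56000 × (294 − 4.84) × 6.53 / 1900 = 18699 m³.

V ≈ 18700 m³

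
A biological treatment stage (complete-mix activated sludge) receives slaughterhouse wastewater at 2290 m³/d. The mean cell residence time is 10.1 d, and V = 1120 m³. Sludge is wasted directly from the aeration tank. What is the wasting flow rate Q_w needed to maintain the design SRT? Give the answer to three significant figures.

Wasting from the aeration tank: Q_w = V / θ_c = 1120 / 10.1 = 110.9 m³/d.

Q_w ≈ 111 m³/d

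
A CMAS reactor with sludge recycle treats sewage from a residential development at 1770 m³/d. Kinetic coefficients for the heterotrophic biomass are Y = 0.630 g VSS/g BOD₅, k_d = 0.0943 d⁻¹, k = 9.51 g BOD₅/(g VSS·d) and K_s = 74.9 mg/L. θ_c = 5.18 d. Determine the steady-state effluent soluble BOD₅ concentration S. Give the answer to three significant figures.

For a completely mixed reactor with recycle the Lawrence–McCarty relation gives S = K_s·(1 + k_d·θ_c) / [θ_c·(Y·k − k_d) − 1] = 74.9 × (1 + 0.0943 × 5.18) / [5.18 × (0.630 × 9.51 − 0.0943) − 1] = 111.5 / 29.55 = 3.773 mg/L.

S ≈ 3.77 mg/L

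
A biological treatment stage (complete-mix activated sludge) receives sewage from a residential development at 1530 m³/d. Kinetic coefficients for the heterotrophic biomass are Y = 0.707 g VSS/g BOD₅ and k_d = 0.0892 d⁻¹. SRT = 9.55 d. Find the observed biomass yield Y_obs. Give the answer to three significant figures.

Y_obs ≈ 0.382 g VSS/g BOD₅

The observed yield is Y_obs = Y/(1 + k_d·θ_c) = 0.707 / (1 + 0.0892 × 9.55) = 0.707 / 1.852 = 0.3818 g VSS per g BOD₅ removed.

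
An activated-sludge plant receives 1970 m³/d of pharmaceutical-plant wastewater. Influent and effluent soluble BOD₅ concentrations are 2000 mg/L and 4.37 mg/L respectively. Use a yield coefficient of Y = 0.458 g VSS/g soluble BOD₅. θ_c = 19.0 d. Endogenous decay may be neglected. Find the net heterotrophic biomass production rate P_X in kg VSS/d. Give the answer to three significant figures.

P_X ≈ 1800 kg VSS/d

Since k_d ≈ 0, Y_obs = Y = 0.458 g VSS/g soluble BOD₅.
ΔS = 2000 − 4.37 = 1996 mg/L, so the substrate removal rate is 1970 × 1996/1000 = 3931 kg soluble BOD₅/d.
So the net sludge growth is P_X = 0.4580 × 3931 = 1801 kg VSS/d.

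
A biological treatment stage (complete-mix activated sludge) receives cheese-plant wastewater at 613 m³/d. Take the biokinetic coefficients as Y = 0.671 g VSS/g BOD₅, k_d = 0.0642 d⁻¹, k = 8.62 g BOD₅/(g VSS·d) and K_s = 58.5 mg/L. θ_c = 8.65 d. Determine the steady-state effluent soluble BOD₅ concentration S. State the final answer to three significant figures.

S ≈ 1.88 mg/L

Effluent substrate depends only on kinetics and SRT: S = K_s(1 + k_d θ_c) / [θ_c(Yk − k_d) − 1] = 58.5 × (1 + 0.0642 × 8.65) / [8.65 × (0.671 × 8.62 − 0.0642) − 1] = 90.99 / 48.48 = 1.877 mg/L.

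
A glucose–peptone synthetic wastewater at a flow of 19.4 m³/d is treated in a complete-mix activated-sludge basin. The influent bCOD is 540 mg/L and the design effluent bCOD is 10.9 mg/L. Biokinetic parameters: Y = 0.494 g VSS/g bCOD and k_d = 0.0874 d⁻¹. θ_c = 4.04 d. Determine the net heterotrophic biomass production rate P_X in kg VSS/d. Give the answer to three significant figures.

P_X ≈ 3.75 kg VSS/d

Correct the yield for decay: Y_obs = Y/(1 + k_d θ_c) = 0.494 / (1 + 0.0874 × 4.04) = 0.494 / 1.353 = 0.3651.
ΔS = 540 − 10.9 = 529.1 mg/L, so the substrate removal rate is 19.4 × 529.1/1000 = 10.26 kg bCOD/d.
Biomass produced: P_X = Y_obs·Q·ΔS = 0.3651 × 10.26 ≈ 3.747 kg VSS/d.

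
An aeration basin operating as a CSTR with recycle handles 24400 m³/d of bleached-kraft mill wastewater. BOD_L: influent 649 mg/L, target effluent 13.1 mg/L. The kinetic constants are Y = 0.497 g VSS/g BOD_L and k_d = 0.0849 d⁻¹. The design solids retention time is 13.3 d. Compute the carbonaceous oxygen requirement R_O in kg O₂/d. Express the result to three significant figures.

The observed yield is Y_obs = Y/(1 + k_d·θ_c) = 0.497 / (1 + 0.0849 × 13.3) = 0.497 / 2.129 = 0.2334 g VSS per g BOD_L removed.
Mass of BOD_L removed per day: Q(S₀ − S) = 24400 × 635.9 g/m³ = 15516 kg/d.
Net sludge production P_X = 0.2334 × 15516 = 3622 kg VSS/d.
R_O = Q·(S₀ − S) − 1.42·P_X = 15516 − 1.42 × 3622 = 10373 kg O₂/d.

R_O ≈ 10400 kg O₂/d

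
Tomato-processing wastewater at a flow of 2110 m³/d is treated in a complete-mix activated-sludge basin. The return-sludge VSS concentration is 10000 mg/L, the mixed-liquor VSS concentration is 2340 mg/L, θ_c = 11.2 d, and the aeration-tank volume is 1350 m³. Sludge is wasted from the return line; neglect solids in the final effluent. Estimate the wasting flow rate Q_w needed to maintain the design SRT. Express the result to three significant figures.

θ_c = V·X/(Q_w·X_r) when wasting from the recycle, so Q_w = V·X/(θ_c·X_r) = 1350 × 2340 / (11.2 × 10000) = 28.21 m³/d.

Q_w ≈ 28.2 m³/d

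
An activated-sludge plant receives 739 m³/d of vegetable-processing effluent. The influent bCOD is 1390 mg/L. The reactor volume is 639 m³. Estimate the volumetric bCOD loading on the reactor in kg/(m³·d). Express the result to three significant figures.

L_v ≈ 1.61 kg bCOD/(m³·d)

Applied bCOD load per unit volume = Q·S₀/V = (739 × 1390/1000)/639.0 = 1.608 kg bCOD·m⁻³·d⁻¹.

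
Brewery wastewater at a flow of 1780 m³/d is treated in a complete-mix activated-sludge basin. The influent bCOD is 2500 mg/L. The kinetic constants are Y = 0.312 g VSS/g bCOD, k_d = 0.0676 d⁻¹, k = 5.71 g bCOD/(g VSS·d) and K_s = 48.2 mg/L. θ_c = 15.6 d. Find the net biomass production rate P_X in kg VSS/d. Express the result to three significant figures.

From the Monod/SRT balance for a CMAS, S = K_s·(1+k_d θ_c)/[θ_c·(Y k − k_d) − 1] = 48.2 × (1 + 0.0676 × 15.6) / [15.6 × (0.312 × 5.71 − 0.0676) − 1] = 99.03 / 25.74 = 3.848 mg/L.
Observed yield with endogenous decay: Y_obs = Y / (1 + k_d·θ_c) = 0.312 / (1 + 0.0676 × 15.6) = 0.312 / 2.055 = 0.1519 g VSS/g bCOD.
Q·(S₀ − S) = 1780 × (2500 − 3.85) × 10⁻³ = 4443 kg/d removed.
P_X = Y_obs · Q(S₀ − S) = 0.1519 × 4443 = 674.7 kg VSS/d.

P_X ≈ 675 kg VSS/d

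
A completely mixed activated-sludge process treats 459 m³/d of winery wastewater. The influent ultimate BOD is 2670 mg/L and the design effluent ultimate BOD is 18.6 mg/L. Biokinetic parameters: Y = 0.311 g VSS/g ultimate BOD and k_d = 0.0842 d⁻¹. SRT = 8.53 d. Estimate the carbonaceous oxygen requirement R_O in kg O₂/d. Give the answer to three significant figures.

R_O ≈ 904 kg O₂/d

Y_obs = Y / (1 + k_d θ_c) = 0.311 / (1 + 0.0842 × 8.53) = 0.311 / 1.718 = 0.1810.
ΔS = 2670 − 18.6 = 2651 mg/L, so the substrate removal rate is 459 × 2651/1000 = 1217 kg ultimate BOD/d.
Net sludge production P_X = 0.1810 × 1217 = 220.3 kg VSS/d.
R_O = Q·(S₀ − S) − 1.42·P_X = 1217 − 1.42 × 220.3 = 904.2 kg O₂/d.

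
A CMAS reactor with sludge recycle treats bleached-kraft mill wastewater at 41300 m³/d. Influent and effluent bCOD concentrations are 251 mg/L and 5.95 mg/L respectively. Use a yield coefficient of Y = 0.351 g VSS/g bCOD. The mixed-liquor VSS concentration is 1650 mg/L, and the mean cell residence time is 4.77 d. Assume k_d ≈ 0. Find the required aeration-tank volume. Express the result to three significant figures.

V ≈ 10300 m³

V·X = Y·Q·ΔS·θ_c gives V = 0.351 × 41300 × (251 − 5.95) × 4.77 / 1650 = 10269 m³.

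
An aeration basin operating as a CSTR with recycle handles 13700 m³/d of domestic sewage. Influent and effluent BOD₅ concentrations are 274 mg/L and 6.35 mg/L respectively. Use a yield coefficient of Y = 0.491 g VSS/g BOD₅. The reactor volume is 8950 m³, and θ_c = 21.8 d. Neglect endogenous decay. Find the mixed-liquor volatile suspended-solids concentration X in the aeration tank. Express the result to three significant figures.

X ≈ 4390 mg/L

From V·X = Y·Q·(S₀ − S)·θ_c (decay neglected): X = 0.491 × 13700 × (274 − 6.35) × 21.8 / 8950 = 4385 mg/L.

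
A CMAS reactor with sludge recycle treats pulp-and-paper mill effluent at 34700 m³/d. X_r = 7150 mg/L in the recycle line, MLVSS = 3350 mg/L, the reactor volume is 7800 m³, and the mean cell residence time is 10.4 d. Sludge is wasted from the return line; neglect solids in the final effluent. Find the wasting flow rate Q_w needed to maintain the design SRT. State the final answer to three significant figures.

θ_c = V·X/(Q_w·X_r) when wasting from the recycle, so Q_w = V·X/(θ_c·X_r) = 7800 × 3350 / (10.4 × 7150) = 351.4 m³/d.

Q_w ≈ 351 m³/d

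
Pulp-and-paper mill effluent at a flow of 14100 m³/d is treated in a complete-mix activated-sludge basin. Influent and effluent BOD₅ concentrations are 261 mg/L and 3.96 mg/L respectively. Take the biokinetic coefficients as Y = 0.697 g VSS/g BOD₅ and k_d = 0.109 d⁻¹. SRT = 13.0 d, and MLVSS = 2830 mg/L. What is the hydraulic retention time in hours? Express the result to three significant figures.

Rearranging the biomass balance for a CMAS with decay, V = Y·Q·ΔS·θ_c / [X·(1+k_d θ_c)] = 0.697 × 14100 × (261 − 3.96) × 13.0 / [2830 × (1 + 0.109 × 13.0)] = 3.28×10^7 / 6840 = 4801 m³.
τ = V/Q = 4801/14100 = 0.3405 d, or 8.172 h.

τ ≈ 8.17 h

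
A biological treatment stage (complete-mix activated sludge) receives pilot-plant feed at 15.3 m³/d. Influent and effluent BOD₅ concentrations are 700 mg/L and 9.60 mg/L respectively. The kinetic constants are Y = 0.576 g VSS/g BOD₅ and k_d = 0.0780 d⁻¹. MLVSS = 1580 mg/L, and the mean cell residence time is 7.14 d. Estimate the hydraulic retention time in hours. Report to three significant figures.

Rearranging the biomass balance for a CMAS with decay, V = Y·Q·ΔS·θ_c / [X·(1+k_d θ_c)] = 0.576 × 15.3 × (700 − 9.60) × 7.14 / [1580 × (1 + 0.0780 × 7.14)] = 4.34×10^4 / 2460 = 17.66 m³.
HRT = V/Q = 17.66 m³ / 15.3 m³·d⁻¹ = 1.154 d × 24 = 27.70 h.

τ ≈ 27.7 h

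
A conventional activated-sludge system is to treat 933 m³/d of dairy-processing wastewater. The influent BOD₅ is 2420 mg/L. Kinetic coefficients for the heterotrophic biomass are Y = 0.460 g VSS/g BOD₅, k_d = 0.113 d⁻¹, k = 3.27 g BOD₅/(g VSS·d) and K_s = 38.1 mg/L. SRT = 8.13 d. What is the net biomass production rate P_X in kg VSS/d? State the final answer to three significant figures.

For a completely mixed reactor with recycle the Lawrence–McCarty relation gives S = K_s·(1 + k_d·θ_c) / [θ_c·(Y·k − k_d) − 1] = 38.1 × (1 + 0.113 × 8.13) / [8.13 × (0.460 × 3.27 − 0.113) − 1] = 73.10 / 10.31 = 7.090 mg/L.
The observed yield is Y_obs = Y/(1 + k_d·θ_c) = 0.460 / (1 + 0.113 × 8.13) = 0.460 / 1.919 = 0.2397 g VSS per g BOD₅ removed.
Q·(S₀ − S) = 933 × (2420 − 7.09) × 10⁻³ = 2251 kg/d removed.
So the net sludge growth is P_X = 0.2397 × 2251 = 539.7 kg VSS/d.

P_X ≈ 540 kg VSS/d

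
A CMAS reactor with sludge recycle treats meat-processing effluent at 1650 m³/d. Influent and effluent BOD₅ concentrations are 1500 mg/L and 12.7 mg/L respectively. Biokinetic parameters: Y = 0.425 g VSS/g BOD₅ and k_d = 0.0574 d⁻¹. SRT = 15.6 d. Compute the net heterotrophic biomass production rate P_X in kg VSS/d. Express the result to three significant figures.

P_X ≈ 550 kg VSS/d

Y_obs = Y / (1 + k_d θ_c) = 0.425 / (1 + 0.0574 × 15.6) = 0.425 / 1.895 = 0.2242.
Q·(S₀ − S) = 1650 × (1500 − 12.7) × 10⁻³ = 2454 kg/d removed.
Biomass produced: P_X = Y_obs·Q·ΔS = 0.2242 × 2454 ≈ 550.3 kg VSS/d.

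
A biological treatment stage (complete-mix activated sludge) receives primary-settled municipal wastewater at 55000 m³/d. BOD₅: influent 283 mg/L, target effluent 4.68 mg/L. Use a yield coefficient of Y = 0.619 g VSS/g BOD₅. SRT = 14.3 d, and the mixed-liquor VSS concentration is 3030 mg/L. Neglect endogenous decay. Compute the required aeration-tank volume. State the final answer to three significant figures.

With k_d = 0 the design equation reduces to V = Y Q (S₀−S) θ_c / X = 0.619 × 55000 × (283 − 4.68) × 14.3 / 3030 = 44719 m³.

V ≈ 44700 m³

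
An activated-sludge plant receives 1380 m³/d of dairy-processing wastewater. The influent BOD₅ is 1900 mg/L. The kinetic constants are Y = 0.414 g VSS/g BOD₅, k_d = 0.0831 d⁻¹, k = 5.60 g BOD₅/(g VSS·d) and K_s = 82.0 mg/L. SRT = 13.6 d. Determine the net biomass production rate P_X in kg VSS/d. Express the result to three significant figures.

For a completely mixed reactor with recycle the Lawrence–McCarty relation gives S = K_s·(1 + k_d·θ_c) / [θ_c·(Y·k − k_d) − 1] = 82.0 × (1 + 0.0831 × 13.6) / [13.6 × (0.414 × 5.60 − 0.0831) − 1] = 174.7 / 29.40 = 5.941 mg/L.
Observed yield with endogenous decay: Y_obs = Y / (1 + k_d·θ_c) = 0.414 / (1 + 0.0831 × 13.6) = 0.414 / 2.130 = 0.1944 g VSS/g BOD₅.
Mass of BOD₅ removed per day: Q(S₀ − S) = 1380 × 1894 g/m³ = 2614 kg/d.
Biomass produced: P_X = Y_obs·Q·ΔS = 0.1944 × 2614 ≈ 508.0 kg VSS/d.

P_X ≈ 508 kg VSS/d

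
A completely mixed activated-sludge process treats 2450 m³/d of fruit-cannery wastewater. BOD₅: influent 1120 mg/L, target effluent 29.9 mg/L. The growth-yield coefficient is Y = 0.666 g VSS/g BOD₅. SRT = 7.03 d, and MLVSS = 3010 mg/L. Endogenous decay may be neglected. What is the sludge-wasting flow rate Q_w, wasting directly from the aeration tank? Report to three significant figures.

V·X = Y·Q·ΔS·θ_c gives V = 0.666 × 2450 × (1120 − 29.9) × 7.03 / 3010 = 4154 m³.
With mixed-liquor wasting, θ_c = V/Q_w, so Q_w = V/θ_c = 4154/7.03 = 590.9 m³/d.

Q_w ≈ 591 m³/d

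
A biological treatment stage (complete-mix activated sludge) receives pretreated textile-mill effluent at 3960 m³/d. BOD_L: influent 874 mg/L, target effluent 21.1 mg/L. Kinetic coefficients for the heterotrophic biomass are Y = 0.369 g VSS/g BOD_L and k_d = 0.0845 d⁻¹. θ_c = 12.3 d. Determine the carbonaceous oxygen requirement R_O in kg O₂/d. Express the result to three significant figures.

Correct the yield for decay: Y_obs = Y/(1 + k_d θ_c) = 0.369 / (1 + 0.0845 × 12.3) = 0.369 / 2.039 = 0.1809.
Q·(S₀ − S) = 3960 × (874 − 21.1) × 10⁻³ = 3377 kg/d removed.
Biomass synthesised: P_X = Y_obs × 3377 = 611.1 kg VSS/d.
R_O = Q·ΔS − 1.42 P_X = 3377 − 867.8 = 2510 kg O₂/d.

R_O ≈ 2510 kg O₂/d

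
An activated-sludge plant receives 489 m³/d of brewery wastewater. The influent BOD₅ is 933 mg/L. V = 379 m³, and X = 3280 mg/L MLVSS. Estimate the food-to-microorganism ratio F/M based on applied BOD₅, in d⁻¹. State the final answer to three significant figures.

F/M = applied load / biomass = Q·S₀/(V·X) = 489 × 933 / (379.0 × 3280) = 0.3670 d⁻¹.

F/M ≈ 0.367 d⁻¹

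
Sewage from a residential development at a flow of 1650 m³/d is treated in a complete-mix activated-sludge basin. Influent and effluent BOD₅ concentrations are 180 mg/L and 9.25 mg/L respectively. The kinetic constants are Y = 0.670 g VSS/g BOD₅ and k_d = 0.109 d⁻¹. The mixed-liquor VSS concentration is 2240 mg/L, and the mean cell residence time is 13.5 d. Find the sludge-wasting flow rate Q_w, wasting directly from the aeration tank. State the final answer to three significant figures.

Steady-state biomass mass balance: V·X·(1 + k_d·θ_c) = Y·Q·(S₀ − S)·θ_c, so V = 0.670 × 1650 × (180 − 9.25) × 13.5 / [2240 × (1 + 0.109 × 13.5)] = 2.55×10^6 / 5536 = 460.3 m³.
For wasting at MLVSS concentration, Q_w = V/θ_c = 460.3/13.5 = 34.10 m³/d.

Q_w ≈ 34.1 m³/d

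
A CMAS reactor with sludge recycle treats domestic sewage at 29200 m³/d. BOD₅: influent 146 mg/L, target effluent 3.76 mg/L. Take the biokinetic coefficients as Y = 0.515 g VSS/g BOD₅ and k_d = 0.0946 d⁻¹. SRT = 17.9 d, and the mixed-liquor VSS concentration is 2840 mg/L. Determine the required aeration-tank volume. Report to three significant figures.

V ≈ 5010 m³

Steady-state biomass mass balance: V·X·(1 + k_d·θ_c) = Y·Q·(S₀ − S)·θ_c, so V = 0.515 × 29200 × (146 − 3.76) × 17.9 / [2840 × (1 + 0.0946 × 17.9)] = 3.83×10^7 / 7649 = 5006 m³.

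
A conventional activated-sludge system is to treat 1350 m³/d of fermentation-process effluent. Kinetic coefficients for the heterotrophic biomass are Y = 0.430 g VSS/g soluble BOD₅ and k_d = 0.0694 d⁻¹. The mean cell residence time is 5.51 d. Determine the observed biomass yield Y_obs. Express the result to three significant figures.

Y_obs ≈ 0.311 g VSS/g soluble BOD₅

The observed yield is Y_obs = Y/(1 + k_d·θ_c) = 0.430 / (1 + 0.0694 × 5.51) = 0.430 / 1.382 = 0.3111 g VSS per g soluble BOD₅ removed.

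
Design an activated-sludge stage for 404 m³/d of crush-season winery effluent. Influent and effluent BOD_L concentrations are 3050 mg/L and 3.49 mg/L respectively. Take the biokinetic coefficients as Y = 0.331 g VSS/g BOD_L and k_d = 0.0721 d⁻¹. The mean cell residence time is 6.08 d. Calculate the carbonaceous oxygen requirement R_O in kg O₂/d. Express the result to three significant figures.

Correct the yield for decay: Y_obs = Y/(1 + k_d θ_c) = 0.331 / (1 + 0.0721 × 6.08) = 0.331 / 1.438 = 0.2301.
Mass of BOD_L removed per day: Q(S₀ − S) = 404 × 3047 g/m³ = 1231 kg/d.
P_X = Y_obs·Q·(S₀ − S) = 0.2301 × 1231 = 283.2 kg VSS/d.
R_O = Q·(S₀ − S) − 1.42·P_X = 1231 − 1.42 × 283.2 = 828.6 kg O₂/d.

R_O ≈ 829 kg O₂/d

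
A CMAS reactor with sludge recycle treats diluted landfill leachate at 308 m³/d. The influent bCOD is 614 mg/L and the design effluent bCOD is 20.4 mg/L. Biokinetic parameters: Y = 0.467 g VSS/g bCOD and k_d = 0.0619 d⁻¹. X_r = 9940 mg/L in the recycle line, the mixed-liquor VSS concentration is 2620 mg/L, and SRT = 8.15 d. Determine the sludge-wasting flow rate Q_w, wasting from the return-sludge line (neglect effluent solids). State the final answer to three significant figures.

Q_w ≈ 5.71 m³/d

Steady-state biomass mass balance: V·X·(1 + k_d·θ_c) = Y·Q·(S₀ − S)·θ_c, so V = 0.467 × 308 × (614 − 20.4) × 8.15 / [2620 × (1 + 0.0619 × 8.15)] = 6.96×10^5 / 3942 = 176.5 m³.
θ_c = V·X/(Q_w·X_r) when wasting from the recycle, so Q_w = V·X/(θ_c·X_r) = 176.5 × 2620 / (8.15 × 9940) = 5.709 m³/d.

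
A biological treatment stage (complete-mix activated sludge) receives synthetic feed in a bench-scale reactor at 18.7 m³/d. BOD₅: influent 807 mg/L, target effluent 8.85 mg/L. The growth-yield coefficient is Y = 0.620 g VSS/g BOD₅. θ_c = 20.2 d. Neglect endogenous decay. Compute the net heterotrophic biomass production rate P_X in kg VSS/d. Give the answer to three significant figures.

P_X ≈ 9.25 kg VSS/d

Since k_d ≈ 0, Y_obs = Y = 0.620 g VSS/g BOD₅.
Mass of BOD₅ removed per day: Q(S₀ − S) = 18.7 × 798.1 g/m³ = 14.93 kg/d.
So the net sludge growth is P_X = 0.6200 × 14.93 = 9.254 kg VSS/d.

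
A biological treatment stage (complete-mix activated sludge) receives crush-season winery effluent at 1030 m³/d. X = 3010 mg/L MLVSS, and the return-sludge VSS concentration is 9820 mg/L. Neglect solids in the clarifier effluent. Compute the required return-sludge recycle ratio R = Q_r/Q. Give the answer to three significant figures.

R ≈ 0.442

R = Q_r/Q = X/(X_r − X) = 3010 / (9820 − 3010) = 0.4420.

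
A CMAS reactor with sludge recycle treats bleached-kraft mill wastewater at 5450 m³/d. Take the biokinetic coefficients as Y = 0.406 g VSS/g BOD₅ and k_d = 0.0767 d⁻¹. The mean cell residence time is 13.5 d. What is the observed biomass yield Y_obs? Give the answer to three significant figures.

Y_obs ≈ 0.199 g VSS/g BOD₅

Correct the yield for decay: Y_obs = Y/(1 + k_d θ_c) = 0.406 / (1 + 0.0767 × 13.5) = 0.406 / 2.035 = 0.1995.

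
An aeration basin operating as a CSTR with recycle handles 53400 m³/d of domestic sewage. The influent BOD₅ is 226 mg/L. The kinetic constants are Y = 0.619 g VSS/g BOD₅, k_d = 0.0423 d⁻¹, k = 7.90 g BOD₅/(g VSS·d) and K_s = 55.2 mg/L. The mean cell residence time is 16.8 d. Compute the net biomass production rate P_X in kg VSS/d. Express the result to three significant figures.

P_X ≈ 4340 kg VSS/d

From the Monod/SRT balance for a CMAS, S = K_s·(1+k_d θ_c)/[θ_c·(Y k − k_d) − 1] = 55.2 × (1 + 0.0423 × 16.8) / [16.8 × (0.619 × 7.90 − 0.0423) − 1] = 94.43 / 80.44 = 1.174 mg/L.
The observed yield is Y_obs = Y/(1 + k_d·θ_c) = 0.619 / (1 + 0.0423 × 16.8) = 0.619 / 1.711 = 0.3619 g VSS per g BOD₅ removed.
Mass of BOD₅ removed per day: Q(S₀ − S) = 53400 × 224.8 g/m³ = 12006 kg/d.
Biomass produced: P_X = Y_obs·Q·ΔS = 0.3619 × 12006 ≈ 4344 kg VSS/d.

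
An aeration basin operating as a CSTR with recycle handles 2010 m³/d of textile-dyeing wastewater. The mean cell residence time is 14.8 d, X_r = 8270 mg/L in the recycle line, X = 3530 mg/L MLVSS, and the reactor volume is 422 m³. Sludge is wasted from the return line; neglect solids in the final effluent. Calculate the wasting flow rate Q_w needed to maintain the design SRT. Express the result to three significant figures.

θ_c = V·X/(Q_w·X_r) when wasting from the recycle, so Q_w = V·X/(θ_c·X_r) = 422.0 × 3530 / (14.8 × 8270) = 12.17 m³/d.

Q_w ≈ 12.2 m³/d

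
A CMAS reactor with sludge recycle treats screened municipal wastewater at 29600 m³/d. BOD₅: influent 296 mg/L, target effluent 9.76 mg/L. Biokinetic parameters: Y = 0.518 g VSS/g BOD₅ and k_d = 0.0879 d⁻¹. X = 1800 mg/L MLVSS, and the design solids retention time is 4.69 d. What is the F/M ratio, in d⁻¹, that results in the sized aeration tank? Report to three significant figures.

From the SRT design equation V = Y Q (S₀−S) θ_c / [X (1 + k_d θ_c)] = 0.518 × 29600 × (296 − 9.76) × 4.69 / [1800 × (1 + 0.0879 × 4.69)] = 2.06×10^7 / 2542 = 8097 m³.
F/M = applied load / biomass = Q·S₀/(V·X) = 29600 × 296 / (8097 × 1800) = 0.6011 d⁻¹.

F/M ≈ 0.601 d⁻¹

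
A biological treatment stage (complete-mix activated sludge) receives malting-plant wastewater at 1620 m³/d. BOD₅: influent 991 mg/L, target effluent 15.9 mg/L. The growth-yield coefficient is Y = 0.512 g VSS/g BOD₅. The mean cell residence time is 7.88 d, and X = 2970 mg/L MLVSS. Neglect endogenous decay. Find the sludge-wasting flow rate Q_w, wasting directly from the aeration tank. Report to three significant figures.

With k_d = 0 the design equation reduces to V = Y Q (S₀−S) θ_c / X = 0.512 × 1620 × (991 − 15.9) × 7.88 / 2970 = 2146 m³.
For wasting at MLVSS concentration, Q_w = V/θ_c = 2146/7.88 = 272.3 m³/d.

Q_w ≈ 272 m³/d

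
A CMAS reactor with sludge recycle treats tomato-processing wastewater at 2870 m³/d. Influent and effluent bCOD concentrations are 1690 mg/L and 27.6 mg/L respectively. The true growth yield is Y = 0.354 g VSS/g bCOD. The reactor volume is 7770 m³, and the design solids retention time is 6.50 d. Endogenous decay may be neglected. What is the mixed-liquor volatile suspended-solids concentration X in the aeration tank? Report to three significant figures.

From V·X = Y·Q·(S₀ − S)·θ_c (decay neglected): X = 0.354 × 2870 × (1690 − 27.6) × 6.50 / 7770 = 1413 mg/L.

X ≈ 1410 mg/L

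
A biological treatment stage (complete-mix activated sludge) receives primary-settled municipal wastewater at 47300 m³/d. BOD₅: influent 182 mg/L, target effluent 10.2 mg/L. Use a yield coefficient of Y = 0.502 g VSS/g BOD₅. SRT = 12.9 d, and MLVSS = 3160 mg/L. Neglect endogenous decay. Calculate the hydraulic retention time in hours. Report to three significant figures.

τ ≈ 8.45 h

Biomass mass balance (decay neglected): V·X = Y·Q·(S₀ − S)·θ_c, so V = 0.502 × 47300 × (182 − 10.2) × 12.9 / 3160 = 16653 m³.
τ = V/Q = 16653/47300 = 0.3521 d, or 8.450 h.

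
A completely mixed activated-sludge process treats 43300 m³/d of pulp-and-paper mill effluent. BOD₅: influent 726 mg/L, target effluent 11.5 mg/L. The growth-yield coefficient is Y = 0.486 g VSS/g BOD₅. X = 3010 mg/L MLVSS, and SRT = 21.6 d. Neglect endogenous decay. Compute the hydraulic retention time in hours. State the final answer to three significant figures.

Biomass mass balance (decay neglected): V·X = Y·Q·(S₀ − S)·θ_c, so V = 0.486 × 43300 × (726 − 11.5) × 21.6 / 3010 = 107898 m³.
HRT = V/Q = 107898 m³ / 43300 m³·d⁻¹ = 2.492 d × 24 = 59.80 h.

τ ≈ 59.8 h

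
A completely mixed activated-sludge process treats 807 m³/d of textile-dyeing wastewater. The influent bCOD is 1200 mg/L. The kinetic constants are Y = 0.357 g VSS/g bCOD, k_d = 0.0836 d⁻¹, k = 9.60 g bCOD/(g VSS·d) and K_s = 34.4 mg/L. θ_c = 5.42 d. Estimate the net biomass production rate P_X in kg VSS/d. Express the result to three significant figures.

For a completely mixed reactor with recycle the Lawrence–McCarty relation gives S = K_s·(1 + k_d·θ_c) / [θ_c·(Y·k − k_d) − 1] = 34.4 × (1 + 0.0836 × 5.42) / [5.42 × (0.357 × 9.60 − 0.0836) − 1] = 49.99 / 17.12 = 2.919 mg/L.
Observed yield with endogenous decay: Y_obs = Y / (1 + k_d·θ_c) = 0.357 / (1 + 0.0836 × 5.42) = 0.357 / 1.453 = 0.2457 g VSS/g bCOD.
ΔS = 1200 − 2.92 = 1197 mg/L, so the substrate removal rate is 807 × 1197/1000 = 966.0 kg bCOD/d.
P_X = Y_obs · Q(S₀ − S) = 0.2457 × 966.0 = 237.3 kg VSS/d.

P_X ≈ 237 kg VSS/d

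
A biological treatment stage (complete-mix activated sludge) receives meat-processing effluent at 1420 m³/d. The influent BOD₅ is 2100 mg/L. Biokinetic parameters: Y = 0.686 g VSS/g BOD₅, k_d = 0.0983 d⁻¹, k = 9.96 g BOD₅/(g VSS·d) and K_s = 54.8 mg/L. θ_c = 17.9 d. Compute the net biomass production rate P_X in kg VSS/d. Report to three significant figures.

From the Monod/SRT balance for a CMAS, S = K_s·(1+k_d θ_c)/[θ_c·(Y k − k_d) − 1] = 54.8 × (1 + 0.0983 × 17.9) / [17.9 × (0.686 × 9.96 − 0.0983) − 1] = 151.2 / 119.5 = 1.265 mg/L.
Correct the yield for decay: Y_obs = Y/(1 + k_d θ_c) = 0.686 / (1 + 0.0983 × 17.9) = 0.686 / 2.760 = 0.2486.
Mass of BOD₅ removed per day: Q(S₀ − S) = 1420 × 2099 g/m³ = 2980 kg/d.
Net biomass production P_X = Y_obs × Q·(S₀ − S) = 0.2486 × 2980 = 740.8 kg VSS/d.

P_X ≈ 741 kg VSS/d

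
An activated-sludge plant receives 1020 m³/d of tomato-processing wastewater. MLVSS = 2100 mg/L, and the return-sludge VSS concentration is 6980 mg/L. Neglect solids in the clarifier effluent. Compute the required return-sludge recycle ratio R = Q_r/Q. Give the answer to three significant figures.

R = Q_r/Q = X/(X_r − X) = 2100 / (6980 − 2100) = 0.4303.

R ≈ 0.430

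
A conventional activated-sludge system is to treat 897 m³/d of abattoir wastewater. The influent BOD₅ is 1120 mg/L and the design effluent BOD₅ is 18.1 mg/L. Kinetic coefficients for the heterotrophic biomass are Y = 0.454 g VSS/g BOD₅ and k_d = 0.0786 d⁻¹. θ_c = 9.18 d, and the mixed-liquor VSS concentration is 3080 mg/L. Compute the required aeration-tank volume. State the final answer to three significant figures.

V ≈ 777 m³

From the SRT design equation V = Y Q (S₀−S) θ_c / [X (1 + k_d θ_c)] = 0.454 × 897 × (1120 − 18.1) × 9.18 / [3080 × (1 + 0.0786 × 9.18)] = 4.12×10^6 / 5302 = 776.9 m³.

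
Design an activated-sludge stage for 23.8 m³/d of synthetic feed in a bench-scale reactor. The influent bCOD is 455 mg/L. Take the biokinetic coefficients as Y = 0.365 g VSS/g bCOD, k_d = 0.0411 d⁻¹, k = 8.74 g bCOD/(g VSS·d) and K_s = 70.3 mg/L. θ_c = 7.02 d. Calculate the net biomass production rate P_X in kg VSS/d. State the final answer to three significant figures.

From the Monod/SRT balance for a CMAS, S = K_s·(1+k_d θ_c)/[θ_c·(Y k − k_d) − 1] = 70.3 × (1 + 0.0411 × 7.02) / [7.02 × (0.365 × 8.74 − 0.0411) − 1] = 90.58 / 21.11 = 4.292 mg/L.
Correct the yield for decay: Y_obs = Y/(1 + k_d θ_c) = 0.365 / (1 + 0.0411 × 7.02) = 0.365 / 1.289 = 0.2833.
Substrate removed = Q·(S₀ − S) = 23.8 m³/d × (455 − 4.29) g/m³ = 1.07×10^4 g/d = 10.73 kg/d.
P_X = Y_obs · Q(S₀ − S) = 0.2833 × 10.73 = 3.039 kg VSS/d.

P_X ≈ 3.04 kg VSS/d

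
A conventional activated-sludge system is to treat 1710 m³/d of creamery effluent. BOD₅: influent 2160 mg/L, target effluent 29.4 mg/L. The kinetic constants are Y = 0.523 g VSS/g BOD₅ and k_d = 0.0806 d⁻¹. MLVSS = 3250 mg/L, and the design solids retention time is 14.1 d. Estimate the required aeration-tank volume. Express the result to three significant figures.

V ≈ 3870 m³

Rearranging the biomass balance for a CMAS with decay, V = Y·Q·ΔS·θ_c / [X·(1+k_d θ_c)] = 0.523 × 1710 × (2160 − 29.4) × 14.1 / [3250 × (1 + 0.0806 × 14.1)] = 2.69×10^7 / 6943 = 3869 m³.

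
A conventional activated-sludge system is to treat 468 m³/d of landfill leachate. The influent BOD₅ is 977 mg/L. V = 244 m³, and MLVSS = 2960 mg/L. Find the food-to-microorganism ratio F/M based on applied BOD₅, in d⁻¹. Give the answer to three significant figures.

F/M = applied load / biomass = Q·S₀/(V·X) = 468 × 977 / (244.0 × 2960) = 0.6331 d⁻¹.

F/M ≈ 0.633 d⁻¹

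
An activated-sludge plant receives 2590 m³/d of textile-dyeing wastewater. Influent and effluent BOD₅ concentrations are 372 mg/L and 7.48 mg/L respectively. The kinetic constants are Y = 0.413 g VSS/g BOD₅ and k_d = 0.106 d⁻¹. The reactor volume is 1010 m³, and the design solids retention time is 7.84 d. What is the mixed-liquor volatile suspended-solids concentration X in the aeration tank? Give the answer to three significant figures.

Solving the biomass balance for X: X = Y Q (S₀−S) θ_c / [V (1+k_d θ_c)] = 0.413 × 2590 × (372 − 7.48) × 7.84 / [1010 × (1 + 0.106 × 7.84)] = 1653 mg/L.

X ≈ 1650 mg/L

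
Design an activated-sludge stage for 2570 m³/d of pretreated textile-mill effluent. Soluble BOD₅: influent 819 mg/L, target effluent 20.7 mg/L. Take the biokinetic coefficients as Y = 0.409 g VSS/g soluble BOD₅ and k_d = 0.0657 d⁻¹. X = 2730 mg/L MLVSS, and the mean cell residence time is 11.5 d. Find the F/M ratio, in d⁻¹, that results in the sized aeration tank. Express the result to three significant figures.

F/M ≈ 0.383 d⁻¹

Rearranging the biomass balance for a CMAS with decay, V = Y·Q·ΔS·θ_c / [X·(1+k_d θ_c)] = 0.409 × 2570 × (819 − 20.7) × 11.5 / [2730 × (1 + 0.0657 × 11.5)] = 9.65×10^6 / 4793 = 2013 m³.
F/M = Q·S₀ / (V·X) = 2570 × 819 / (2013 × 2730) = 0.3829 g soluble BOD₅·(g VSS·d)⁻¹.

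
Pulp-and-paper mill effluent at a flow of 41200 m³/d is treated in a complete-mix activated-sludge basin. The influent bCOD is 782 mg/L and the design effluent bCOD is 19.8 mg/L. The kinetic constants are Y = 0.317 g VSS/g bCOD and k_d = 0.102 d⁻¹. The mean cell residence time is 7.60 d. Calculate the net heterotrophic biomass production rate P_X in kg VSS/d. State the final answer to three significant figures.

Correct the yield for decay: Y_obs = Y/(1 + k_d θ_c) = 0.317 / (1 + 0.102 × 7.60) = 0.317 / 1.775 = 0.1786.
Q·(S₀ − S) = 41200 × (782 − 19.8) × 10⁻³ = 31403 kg/d removed.
Biomass produced: P_X = Y_obs·Q·ΔS = 0.1786 × 31403 ≈ 5608 kg VSS/d.

P_X ≈ 5610 kg VSS/d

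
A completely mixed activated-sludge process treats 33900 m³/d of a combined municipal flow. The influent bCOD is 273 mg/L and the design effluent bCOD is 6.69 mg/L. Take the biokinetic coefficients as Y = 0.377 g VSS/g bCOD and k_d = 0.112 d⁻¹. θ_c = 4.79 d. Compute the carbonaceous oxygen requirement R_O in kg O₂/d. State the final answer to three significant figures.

Observed yield with endogenous decay: Y_obs = Y / (1 + k_d·θ_c) = 0.377 / (1 + 0.112 × 4.79) = 0.377 / 1.536 = 0.2454 g VSS/g bCOD.
Substrate removed = Q·(S₀ − S) = 33900 m³/d × (273 − 6.69) g/m³ = 9.03×10^6 g/d = 9028 kg/d.
Biomass synthesised: P_X = Y_obs × 9028 = 2215 kg VSS/d.
R_O = Q·ΔS − 1.42 P_X = 9028 − 3146 = 5882 kg O₂/d.

R_O ≈ 5880 kg O₂/d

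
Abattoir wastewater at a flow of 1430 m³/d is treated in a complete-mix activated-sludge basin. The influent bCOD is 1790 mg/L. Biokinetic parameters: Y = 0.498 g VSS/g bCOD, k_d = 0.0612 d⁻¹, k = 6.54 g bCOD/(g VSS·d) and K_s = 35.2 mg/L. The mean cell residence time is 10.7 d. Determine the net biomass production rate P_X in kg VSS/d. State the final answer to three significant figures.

Effluent substrate depends only on kinetics and SRT: S = K_s(1 + k_d θ_c) / [θ_c(Yk − k_d) − 1] = 35.2 × (1 + 0.0612 × 10.7) / [10.7 × (0.498 × 6.54 − 0.0612) − 1] = 58.25 / 33.19 = 1.755 mg/L.
Correct the yield for decay: Y_obs = Y/(1 + k_d θ_c) = 0.498 / (1 + 0.0612 × 10.7) = 0.498 / 1.655 = 0.3009.
Substrate removed = Q·(S₀ − S) = 1430 m³/d × (1790 − 1.75) g/m³ = 2.56×10^6 g/d = 2557 kg/d.
Biomass produced: P_X = Y_obs·Q·ΔS = 0.3009 × 2557 ≈ 769.6 kg VSS/d.

P_X ≈ 770 kg VSS/d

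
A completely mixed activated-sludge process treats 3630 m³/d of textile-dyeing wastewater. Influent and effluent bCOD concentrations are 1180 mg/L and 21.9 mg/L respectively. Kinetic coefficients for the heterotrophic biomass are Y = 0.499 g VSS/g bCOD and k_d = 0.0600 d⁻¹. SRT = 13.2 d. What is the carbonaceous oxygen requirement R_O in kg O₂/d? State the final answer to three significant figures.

Correct the yield for decay: Y_obs = Y/(1 + k_d θ_c) = 0.499 / (1 + 0.0600 × 13.2) = 0.499 / 1.792 = 0.2785.
Substrate removed = Q·(S₀ − S) = 3630 m³/d × (1180 − 21.9) g/m³ = 4.2×10^6 g/d = 4204 kg/d.
P_X = Y_obs·Q·(S₀ − S) = 0.2785 × 4204 = 1171 kg VSS/d.
Carbonaceous O₂ demand = substrate oxidised − cell-mass equivalent = 4204 − 1.42 × 1171 = 2542 kg O₂/d.

R_O ≈ 2540 kg O₂/d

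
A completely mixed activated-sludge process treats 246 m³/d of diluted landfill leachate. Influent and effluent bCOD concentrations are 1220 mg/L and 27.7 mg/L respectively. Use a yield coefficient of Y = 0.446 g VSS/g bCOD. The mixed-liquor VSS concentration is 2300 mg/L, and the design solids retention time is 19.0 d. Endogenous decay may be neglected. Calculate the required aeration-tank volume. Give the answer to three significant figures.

V·X = Y·Q·ΔS·θ_c gives V = 0.446 × 246 × (1220 − 27.7) × 19.0 / 2300 = 1081 m³.

V ≈ 1080 m³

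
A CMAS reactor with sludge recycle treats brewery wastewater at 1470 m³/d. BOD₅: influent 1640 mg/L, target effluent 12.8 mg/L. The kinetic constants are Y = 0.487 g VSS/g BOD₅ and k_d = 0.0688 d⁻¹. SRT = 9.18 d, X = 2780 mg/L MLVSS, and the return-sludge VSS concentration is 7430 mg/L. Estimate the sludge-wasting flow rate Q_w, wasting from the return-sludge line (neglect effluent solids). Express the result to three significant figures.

From the SRT design equation V = Y Q (S₀−S) θ_c / [X (1 + k_d θ_c)] = 0.487 × 1470 × (1640 − 12.8) × 9.18 / [2780 × (1 + 0.0688 × 9.18)] = 1.07×10^7 / 4536 = 2358 m³.
θ_c = V·X/(Q_w·X_r) when wasting from the recycle, so Q_w = V·X/(θ_c·X_r) = 2358 × 2780 / (9.18 × 7430) = 96.09 m³/d.

Q_w ≈ 96.1 m³/d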